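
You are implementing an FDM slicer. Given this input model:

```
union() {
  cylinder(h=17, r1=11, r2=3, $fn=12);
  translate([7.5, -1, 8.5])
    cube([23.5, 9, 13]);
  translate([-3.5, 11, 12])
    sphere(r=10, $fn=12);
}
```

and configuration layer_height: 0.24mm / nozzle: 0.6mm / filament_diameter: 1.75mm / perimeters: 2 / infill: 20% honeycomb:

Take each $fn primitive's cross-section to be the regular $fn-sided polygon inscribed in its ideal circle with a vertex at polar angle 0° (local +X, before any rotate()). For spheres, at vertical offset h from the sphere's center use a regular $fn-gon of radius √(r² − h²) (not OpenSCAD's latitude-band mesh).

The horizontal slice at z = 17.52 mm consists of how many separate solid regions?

At z = 17.52 mm: the cone does not reach this height (z outside [0, 17]); the cube at (7.5, -1) is present — its section is the full 23.5×9 rectangle; the r=10 sphere at (-3.5, 11) contributes a regular 12-gon of circumradius √(10²−5.52²) = 8.338; Taking the union: the 2 present regions are separate (no shared area or edge), so areas and boundary lengths simply add and each stays a separate island — 2 connected regions. The result has 2 disconnected regions.

2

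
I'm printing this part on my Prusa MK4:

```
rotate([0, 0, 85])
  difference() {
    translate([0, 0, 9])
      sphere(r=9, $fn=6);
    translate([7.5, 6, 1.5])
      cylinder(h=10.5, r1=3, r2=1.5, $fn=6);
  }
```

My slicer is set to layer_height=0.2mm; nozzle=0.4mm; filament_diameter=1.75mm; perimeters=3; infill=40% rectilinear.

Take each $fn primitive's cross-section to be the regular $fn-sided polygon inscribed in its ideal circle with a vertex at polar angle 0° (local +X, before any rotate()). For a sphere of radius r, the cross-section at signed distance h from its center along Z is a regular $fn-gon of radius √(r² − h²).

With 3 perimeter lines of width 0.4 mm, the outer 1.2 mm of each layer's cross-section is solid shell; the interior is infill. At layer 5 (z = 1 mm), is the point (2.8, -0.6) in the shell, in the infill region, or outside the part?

shell

At z = 1 mm: the sphere: section is a regular 6-gon, circumradius = √(r²−h²) = √(9²−8²) = 4.123; the cone at (7.5, 6) does not reach this height (z outside [1.5, 12]); Taking the first minus the rest: none of the subtracted shapes is present at this height, so the r=9 sphere is unchanged — 1 connected region; (whole slice rotated 85° about Z — lengths, areas and connectivity unchanged). Overall, the cross-section is a single solid region. Undo the 85° rotation: the query point maps to (-0.354, -2.842) in the un-rotated model frame. The nearest boundary edge runs (-2.06, -3.57)→(2.06, -3.57); distance from the point to it = 0.73 mm. The point is inside the cross-section, 0.73 mm from the nearest boundary — within the 1.2 mm shell band (3 × 0.4).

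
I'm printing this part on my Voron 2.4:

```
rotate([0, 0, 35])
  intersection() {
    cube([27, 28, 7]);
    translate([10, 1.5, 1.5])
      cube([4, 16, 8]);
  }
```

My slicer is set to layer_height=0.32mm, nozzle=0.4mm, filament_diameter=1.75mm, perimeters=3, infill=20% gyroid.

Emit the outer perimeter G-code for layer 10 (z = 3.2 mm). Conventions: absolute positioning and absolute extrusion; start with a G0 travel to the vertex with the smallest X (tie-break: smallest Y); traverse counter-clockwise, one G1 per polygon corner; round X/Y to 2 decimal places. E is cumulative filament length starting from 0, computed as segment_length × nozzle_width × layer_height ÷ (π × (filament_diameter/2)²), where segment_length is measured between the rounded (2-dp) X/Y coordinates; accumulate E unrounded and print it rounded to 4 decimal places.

G0 X-1.85 Y20.07 Z3.20
G1 X7.33 Y6.96 E0.8517
G1 X10.61 Y9.26 E1.0649
G1 X1.43 Y22.37 E1.9166
G1 X-1.85 Y20.07 E2.1298

At z = 3.2 mm: the 27×28 cube contributes its full rectangle; the 4×16 cube at (10, 1.5) contributes its full rectangle; Taking the intersection: the 4×16 cube at (10, 1.5) lies inside the 27×28 cube, so the common part is the 4×16 cube at (10, 1.5) itself — 1 connected region; (whole slice rotated 35° about Z — lengths, areas and connectivity unchanged). The outline is a single polygon with 4 vertices. Extrusion per mm of travel: 0.4 × 0.32 / (π × 0.875²) = 0.053216. Accumulating E over each segment gives final E = 2.1298.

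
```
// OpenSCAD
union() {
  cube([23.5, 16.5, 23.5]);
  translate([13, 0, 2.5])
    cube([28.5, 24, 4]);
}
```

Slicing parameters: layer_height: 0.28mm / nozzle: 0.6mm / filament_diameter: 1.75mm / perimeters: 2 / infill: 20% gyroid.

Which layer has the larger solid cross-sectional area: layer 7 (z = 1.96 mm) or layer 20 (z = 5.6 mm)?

Layer 7 (z = 1.96): the 23.5×16.5 cube contributes its full rectangle (area 387.75 mm²); the cube at (13, 0) is not intersected at this z (z outside [2.5, 6.5]); Combining (union): only the 23.5×16.5 cube is present, so the union is just that shape — area = 387.75 mm². So its area = 387.75 mm². Layer 20 (z = 5.6): the cube is present — its section is the full 23.5×16.5 rectangle (area 387.75 mm²); the cube at (13, 0) is present — its section is the full 28.5×24 rectangle (area 684.00 mm²); Merging all regions: the regions partially overlap — summed areas 1071.75 mm² minus the doubly-counted overlap 173.25 mm² gives 898.50 mm² — area = 898.50 mm². So its area = 898.50 mm². Layer 20 is larger (898.50 vs 387.75 mm²).

layer 20 (z = 5.6 mm)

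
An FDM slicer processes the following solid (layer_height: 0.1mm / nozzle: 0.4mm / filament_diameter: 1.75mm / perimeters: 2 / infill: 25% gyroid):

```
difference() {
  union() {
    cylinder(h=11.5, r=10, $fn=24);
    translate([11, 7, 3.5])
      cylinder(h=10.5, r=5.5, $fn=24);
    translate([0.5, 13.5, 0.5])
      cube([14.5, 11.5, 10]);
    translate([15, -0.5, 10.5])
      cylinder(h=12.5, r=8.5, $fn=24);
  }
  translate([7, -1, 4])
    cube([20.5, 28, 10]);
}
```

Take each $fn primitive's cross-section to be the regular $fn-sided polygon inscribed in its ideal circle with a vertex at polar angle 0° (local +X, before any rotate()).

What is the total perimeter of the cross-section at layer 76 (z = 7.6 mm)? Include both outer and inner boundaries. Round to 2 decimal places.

105.59 mm

At z = 7.6 mm: the cylinder: section is a regular 24-gon, circumradius r=10 (perimeter = 2·24·10.000·sin(180°/24) = 62.65 mm); the r=5.5 cylinder at (11, 7) gives a regular 24-gon of circumradius 5.5 (constant along its height) (perimeter = 2·24·5.500·sin(180°/24) = 34.46 mm); the cube at (0.5, 13.5) is present — its section is the full 14.5×11.5 rectangle (perimeter 52.00 mm); the cylinder at (15, -0.5) does not reach this height (z outside [10.5, 23]); Merging all regions: the regions partially overlap (shared area 12.51 mm²), so the edge portions inside another operand are dropped and the merged outline is re-measured after clipping — boundary = 132.61 mm; the cube at (7, -1) is present — its section is the full 20.5×28 rectangle (perimeter 97.00 mm); Subtracting the remaining from the first: starting from the result so far, the 20.5×28 cube at (7, -1) partially overlaps it — only the 187.90 mm² overlap (of its 574.00 mm²) is removed, clipping the outline — boundary = 105.59 mm. Overall, the cross-section has 2 separate islands. Total boundary length (outer) = 105.59 mm.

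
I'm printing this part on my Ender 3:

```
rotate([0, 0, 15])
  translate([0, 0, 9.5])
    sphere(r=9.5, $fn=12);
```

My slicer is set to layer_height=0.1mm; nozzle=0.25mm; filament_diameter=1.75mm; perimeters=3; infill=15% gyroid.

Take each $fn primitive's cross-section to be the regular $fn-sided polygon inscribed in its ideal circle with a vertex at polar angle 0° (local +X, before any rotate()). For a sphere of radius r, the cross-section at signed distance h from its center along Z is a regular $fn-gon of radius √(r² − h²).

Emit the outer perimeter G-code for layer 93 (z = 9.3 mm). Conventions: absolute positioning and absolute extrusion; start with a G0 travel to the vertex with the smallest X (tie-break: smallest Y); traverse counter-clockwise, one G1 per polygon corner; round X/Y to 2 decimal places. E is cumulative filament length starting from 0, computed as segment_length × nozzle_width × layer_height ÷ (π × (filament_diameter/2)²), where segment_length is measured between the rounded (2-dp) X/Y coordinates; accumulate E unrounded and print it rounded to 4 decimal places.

At z = 9.3 mm: the r=9.5 sphere contributes a regular 12-gon of circumradius √(9.5²−0.2²) = 9.498; (rotated 15° about Z; rotation is an isometry so areas/perimeters/island counts are preserved). The outline is a single polygon with 12 vertices. Extrusion per mm of travel: 0.25 × 0.1 / (π × 0.875²) = 0.010394. Accumulating E over each segment gives final E = 0.6132.

G0 X-9.17 Y-2.46 Z9.30
G1 X-6.72 Y-6.72 E0.0511
G1 X-2.46 Y-9.17 E0.1022
G1 X2.46 Y-9.17 E0.1533
G1 X6.72 Y-6.72 E0.2044
G1 X9.17 Y-2.46 E0.2554
G1 X9.17 Y2.46 E0.3066
G1 X6.72 Y6.72 E0.3577
G1 X2.46 Y9.17 E0.4087
G1 X-2.46 Y9.17 E0.4599
G1 X-6.72 Y6.72 E0.5110
G1 X-9.17 Y2.46 E0.5620
G1 X-9.17 Y-2.46 E0.6132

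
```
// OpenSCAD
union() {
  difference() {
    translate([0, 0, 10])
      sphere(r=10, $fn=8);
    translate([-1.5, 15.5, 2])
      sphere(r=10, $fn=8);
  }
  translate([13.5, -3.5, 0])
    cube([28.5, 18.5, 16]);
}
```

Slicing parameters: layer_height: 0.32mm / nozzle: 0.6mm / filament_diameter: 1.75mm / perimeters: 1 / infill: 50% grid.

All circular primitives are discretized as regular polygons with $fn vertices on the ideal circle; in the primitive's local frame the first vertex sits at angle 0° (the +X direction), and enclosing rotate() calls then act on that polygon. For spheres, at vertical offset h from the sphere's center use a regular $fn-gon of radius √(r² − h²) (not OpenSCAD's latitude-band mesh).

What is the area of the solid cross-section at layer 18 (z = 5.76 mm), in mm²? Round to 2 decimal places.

At z = 5.76 mm: the r=10 sphere contributes a regular 8-gon of circumradius √(10²−4.24²) = 9.057 (area = (8/2)·9.057²·sin(360°/8) = 231.99 mm²); the sphere at (-1.5, 15.5): section is a regular 8-gon, circumradius = √(r²−h²) = √(10²−3.76²) = 9.266 (area = (8/2)·9.266²·sin(360°/8) = 242.86 mm²); Subtracting the remaining from the first: starting from the r=10 sphere (231.99 mm²), the r=10 sphere at (-1.5, 15.5) partially overlaps it — only the 9.15 mm² overlap (of its 242.86 mm²) is removed, clipping the outline — area = 222.84 mm²; the 28.5×18.5 cube at (13.5, -3.5) contributes its full rectangle (area 527.25 mm²); Merging all regions: the 2 present regions are separate (no shared area or edge), so areas and boundary lengths simply add and each stays a separate island — area = 750.09 mm². Overall, the cross-section has 2 separate islands. Net area = 750.09 mm².

750.09 mm²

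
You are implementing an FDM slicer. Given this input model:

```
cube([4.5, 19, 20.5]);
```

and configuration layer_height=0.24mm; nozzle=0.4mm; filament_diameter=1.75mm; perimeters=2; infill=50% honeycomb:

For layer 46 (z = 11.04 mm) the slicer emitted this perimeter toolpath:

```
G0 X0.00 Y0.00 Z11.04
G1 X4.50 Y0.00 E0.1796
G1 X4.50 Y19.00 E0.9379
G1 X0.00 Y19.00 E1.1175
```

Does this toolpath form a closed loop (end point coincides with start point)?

no

Start point (G0): (0.00, 0.00). End point (last G1): the path does not return to the start — open.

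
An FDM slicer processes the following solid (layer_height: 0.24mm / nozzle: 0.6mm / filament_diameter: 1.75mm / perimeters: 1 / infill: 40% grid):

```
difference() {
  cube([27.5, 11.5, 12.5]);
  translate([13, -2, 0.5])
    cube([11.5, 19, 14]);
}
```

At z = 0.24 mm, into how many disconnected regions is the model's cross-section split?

1

At z = 0.24 mm: the cube (footprint 27.5×11.5) is included at this height; the cube at (13, -2) is not intersected at this z (z outside [0.5, 14.5]); Taking the first minus the rest: none of the subtracted shapes is present at this height, so the 27.5×11.5 cube is unchanged — 1 connected region. The result has 1 disconnected region.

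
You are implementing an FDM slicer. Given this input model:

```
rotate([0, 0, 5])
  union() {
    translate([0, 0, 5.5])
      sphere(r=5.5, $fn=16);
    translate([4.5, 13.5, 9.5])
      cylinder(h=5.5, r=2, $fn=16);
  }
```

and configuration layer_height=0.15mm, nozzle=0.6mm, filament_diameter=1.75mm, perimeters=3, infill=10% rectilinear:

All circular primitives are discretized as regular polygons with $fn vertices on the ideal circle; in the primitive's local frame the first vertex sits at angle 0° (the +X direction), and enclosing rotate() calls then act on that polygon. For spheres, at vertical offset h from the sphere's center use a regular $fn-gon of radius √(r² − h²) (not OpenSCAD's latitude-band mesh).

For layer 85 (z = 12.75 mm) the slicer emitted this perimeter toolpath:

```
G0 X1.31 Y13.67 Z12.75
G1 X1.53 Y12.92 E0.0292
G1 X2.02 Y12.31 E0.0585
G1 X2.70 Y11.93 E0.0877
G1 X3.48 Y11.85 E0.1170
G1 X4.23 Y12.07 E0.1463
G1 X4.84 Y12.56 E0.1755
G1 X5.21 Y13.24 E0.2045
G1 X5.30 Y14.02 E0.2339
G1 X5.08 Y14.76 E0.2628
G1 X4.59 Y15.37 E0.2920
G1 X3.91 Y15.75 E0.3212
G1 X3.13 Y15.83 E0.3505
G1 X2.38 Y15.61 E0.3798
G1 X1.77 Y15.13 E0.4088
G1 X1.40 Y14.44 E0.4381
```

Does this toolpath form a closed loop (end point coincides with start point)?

no

Start point (G0): (1.31, 13.67). End point (last G1): the path does not return to the start — open.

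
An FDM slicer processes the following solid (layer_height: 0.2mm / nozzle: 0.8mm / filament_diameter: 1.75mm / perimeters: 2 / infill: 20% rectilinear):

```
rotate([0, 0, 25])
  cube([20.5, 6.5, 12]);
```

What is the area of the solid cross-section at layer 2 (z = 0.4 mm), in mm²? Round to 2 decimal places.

133.25 mm²

At z = 0.4 mm: the 20.5×6.5 cube contributes its full rectangle (area 133.25 mm²); (rotated 25° about Z; rotation is an isometry so areas/perimeters/island counts are preserved). Overall, the cross-section is a single solid region. Net area = 133.25 mm².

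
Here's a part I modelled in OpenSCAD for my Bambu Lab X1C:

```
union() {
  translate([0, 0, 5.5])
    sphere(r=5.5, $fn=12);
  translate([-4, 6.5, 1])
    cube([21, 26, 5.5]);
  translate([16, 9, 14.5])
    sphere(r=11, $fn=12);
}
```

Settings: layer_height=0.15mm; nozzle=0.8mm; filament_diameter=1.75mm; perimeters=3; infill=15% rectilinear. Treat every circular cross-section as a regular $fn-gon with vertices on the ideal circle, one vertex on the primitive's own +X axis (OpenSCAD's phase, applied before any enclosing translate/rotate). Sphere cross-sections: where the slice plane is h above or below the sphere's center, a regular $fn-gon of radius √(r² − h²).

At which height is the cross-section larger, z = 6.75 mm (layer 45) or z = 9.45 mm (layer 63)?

Layer 45 (z = 6.75): the r=5.5 sphere contributes a regular 12-gon of circumradius √(5.5²−1.25²) = 5.356 (area = (12/2)·5.356²·sin(360°/12) = 86.06 mm²); the cube at (-4, 6.5) is absent (z outside [1, 6.5]); the r=11 sphere at (16, 9) slices to a regular 12-gon of circumradius 7.806 (√(r²−h²) with h=7.75 from center) (area = (12/2)·7.806²·sin(360°/12) = 182.81 mm²); Taking the union: the 2 present regions are separate (no shared area or edge), so areas and boundary lengths simply add and each stays a separate island — area = 268.88 mm². So its area = 268.88 mm². Layer 63 (z = 9.45): the sphere: section is a regular 12-gon, circumradius = √(r²−h²) = √(5.5²−3.95²) = 3.827 (area = (12/2)·3.827²·sin(360°/12) = 43.94 mm²); the cube at (-4, 6.5) is absent (z outside [1, 6.5]); the r=11 sphere at (16, 9) contributes a regular 12-gon of circumradius √(11²−5.05²) = 9.772 (area = (12/2)·9.772²·sin(360°/12) = 286.49 mm²); Combining (union): the 2 present regions are separate (no shared area or edge), so areas and boundary lengths simply add and each stays a separate island — area = 330.44 mm². So its area = 330.44 mm². Layer 63 is larger (330.44 vs 268.88 mm²).

layer 63 (z = 9.45 mm)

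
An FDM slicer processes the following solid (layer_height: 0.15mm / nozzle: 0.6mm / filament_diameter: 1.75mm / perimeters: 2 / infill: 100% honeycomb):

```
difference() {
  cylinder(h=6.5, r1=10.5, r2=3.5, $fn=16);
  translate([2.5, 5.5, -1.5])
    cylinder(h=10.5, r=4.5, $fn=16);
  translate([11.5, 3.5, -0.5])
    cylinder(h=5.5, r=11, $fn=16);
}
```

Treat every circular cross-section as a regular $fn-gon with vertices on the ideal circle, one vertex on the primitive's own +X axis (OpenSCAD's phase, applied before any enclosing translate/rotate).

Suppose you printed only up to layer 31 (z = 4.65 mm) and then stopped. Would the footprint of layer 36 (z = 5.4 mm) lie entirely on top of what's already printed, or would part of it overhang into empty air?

Compare the two slices. At z = 4.65: the cone: at t=0.715 of its height the radius interpolates to r₁+(r₂−r₁)t = 5.492, giving a regular 16-gon of that circumradius (area = (16/2)·5.492²·sin(360°/16) = 92.35 mm²); the r=4.5 cylinder at (2.5, 5.5) contributes a regular 16-gon of circumradius 4.5 (area = (16/2)·4.500²·sin(360°/16) = 61.99 mm²); the cylinder at (11.5, 3.5): section is a regular 16-gon, circumradius r=11 (area = (16/2)·11.000²·sin(360°/16) = 370.44 mm²); Taking the first minus the rest: starting from the cone (92.35 mm²), the r=4.5 cylinder at (2.5, 5.5) partially overlaps it — only the 20.60 mm² overlap (of its 61.99 mm²) is removed, clipping the outline; the r=11 cylinder at (11.5, 3.5) partially overlaps it — only the 16.09 mm² overlap (of its 370.44 mm²) is removed, clipping the outline — area = 55.66 mm². At z = 5.4: the cone: at t=0.831 of its height the radius interpolates to r₁+(r₂−r₁)t = 4.685, giving a regular 16-gon of that circumradius (area = (16/2)·4.685²·sin(360°/16) = 67.19 mm²); the r=4.5 cylinder at (2.5, 5.5) contributes a regular 16-gon of circumradius 4.5 (area = (16/2)·4.500²·sin(360°/16) = 61.99 mm²); the cylinder at (11.5, 3.5) is not intersected at this z (z outside [-0.5, 5]); After the difference (first − rest): starting from the cone (67.19 mm²), the r=4.5 cylinder at (2.5, 5.5) partially overlaps it — only the 14.19 mm² overlap (of its 61.99 mm²) is removed, clipping the outline — area = 53.00 mm². Checking containment: at z = 5.4 the cross-section extends beyond the z = 4.65 cross-section by about 11.36 mm².

part overhangs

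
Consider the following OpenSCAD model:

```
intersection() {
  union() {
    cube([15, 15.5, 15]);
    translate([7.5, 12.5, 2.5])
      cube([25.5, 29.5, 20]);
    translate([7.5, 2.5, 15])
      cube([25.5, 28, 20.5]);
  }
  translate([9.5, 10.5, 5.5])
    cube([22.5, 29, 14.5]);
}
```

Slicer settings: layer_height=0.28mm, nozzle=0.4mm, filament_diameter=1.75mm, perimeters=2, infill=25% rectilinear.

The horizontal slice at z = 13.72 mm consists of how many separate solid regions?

At z = 13.72 mm: the cube is present — its section is the full 15×15.5 rectangle; the cube at (7.5, 12.5) is present — its section is the full 25.5×29.5 rectangle; the cube at (7.5, 2.5) is absent (z outside [15, 35.5]); Merging all regions: the regions partially overlap (shared area 22.50 mm²), so overlapping operands fuse into one piece — 1 connected region; the 22.5×29 cube at (9.5, 10.5) contributes its full rectangle; Keeping only the common overlap: the 22.5×29 cube at (9.5, 10.5) partially overlaps the result so far; clipping to the common part keeps 618.50 mm² — 1 connected region. The result has 1 disconnected region.

1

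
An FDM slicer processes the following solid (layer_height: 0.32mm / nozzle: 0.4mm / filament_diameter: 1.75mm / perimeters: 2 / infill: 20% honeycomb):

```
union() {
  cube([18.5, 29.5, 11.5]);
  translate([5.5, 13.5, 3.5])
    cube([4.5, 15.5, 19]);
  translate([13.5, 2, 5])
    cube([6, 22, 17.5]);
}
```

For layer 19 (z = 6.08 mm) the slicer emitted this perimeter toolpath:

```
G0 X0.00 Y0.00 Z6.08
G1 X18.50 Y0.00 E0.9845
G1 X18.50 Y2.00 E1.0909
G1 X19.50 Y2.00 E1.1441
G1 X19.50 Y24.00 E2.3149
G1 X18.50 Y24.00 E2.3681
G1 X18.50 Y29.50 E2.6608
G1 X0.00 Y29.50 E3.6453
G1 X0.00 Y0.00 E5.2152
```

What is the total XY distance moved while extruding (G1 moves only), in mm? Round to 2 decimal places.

Sum the Euclidean lengths of each G1 segment: total = 98.00 mm.

98.00 mm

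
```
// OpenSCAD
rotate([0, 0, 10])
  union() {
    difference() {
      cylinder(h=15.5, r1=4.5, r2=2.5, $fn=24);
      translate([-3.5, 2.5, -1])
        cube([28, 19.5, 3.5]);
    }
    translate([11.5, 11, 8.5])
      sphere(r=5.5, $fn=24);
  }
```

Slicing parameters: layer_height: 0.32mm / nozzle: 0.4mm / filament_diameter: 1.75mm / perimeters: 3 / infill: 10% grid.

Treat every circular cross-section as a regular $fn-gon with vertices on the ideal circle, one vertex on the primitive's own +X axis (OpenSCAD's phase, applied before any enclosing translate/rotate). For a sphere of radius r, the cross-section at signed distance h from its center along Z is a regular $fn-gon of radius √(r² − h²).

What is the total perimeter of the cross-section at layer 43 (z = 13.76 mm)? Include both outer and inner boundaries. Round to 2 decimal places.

At z = 13.76 mm: the cone contributes a regular 24-gon of circumradius 2.725 (interpolated between r1=4.5 and r2=2.5 at t=0.888) (perimeter = 2·24·2.725·sin(180°/24) = 17.07 mm); the cube at (-3.5, 2.5) is not intersected at this z (z outside [-1, 2.5]); Subtracting the remaining from the first: none of the subtracted shapes is present at this height, so the cone is unchanged — boundary = 17.07 mm; the r=5.5 sphere at (11.5, 11) contributes a regular 24-gon of circumradius √(5.5²−5.26²) = 1.607 (perimeter = 2·24·1.607·sin(180°/24) = 10.07 mm); Taking the union: the 2 present regions are separate (no shared area or edge), so areas and boundary lengths simply add and each stays a separate island — boundary = 27.14 mm; (whole slice rotated 10° about Z — lengths, areas and connectivity unchanged). Overall, the cross-section has 2 separate islands. Total boundary length (outer) = 27.14 mm.

27.14 mm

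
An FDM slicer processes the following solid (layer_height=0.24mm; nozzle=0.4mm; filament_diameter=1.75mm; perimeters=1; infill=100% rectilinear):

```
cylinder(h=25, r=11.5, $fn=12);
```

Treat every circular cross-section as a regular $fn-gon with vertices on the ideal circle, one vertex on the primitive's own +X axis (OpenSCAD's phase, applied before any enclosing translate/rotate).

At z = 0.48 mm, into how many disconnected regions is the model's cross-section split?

At z = 0.48 mm: the r=11.5 cylinder gives a regular 12-gon of circumradius 11.5 (constant along its height). The result has 1 disconnected region.

1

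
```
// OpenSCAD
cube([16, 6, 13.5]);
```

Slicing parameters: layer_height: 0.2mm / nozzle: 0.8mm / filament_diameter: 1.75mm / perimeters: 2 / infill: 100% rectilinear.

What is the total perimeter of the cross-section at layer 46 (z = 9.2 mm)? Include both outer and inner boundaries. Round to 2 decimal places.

44.00 mm

At z = 9.2 mm: the cube (footprint 16×6) is included at this height (perimeter 44.00 mm). Overall, the cross-section is a single solid region. Total boundary length (outer) = 44.00 mm.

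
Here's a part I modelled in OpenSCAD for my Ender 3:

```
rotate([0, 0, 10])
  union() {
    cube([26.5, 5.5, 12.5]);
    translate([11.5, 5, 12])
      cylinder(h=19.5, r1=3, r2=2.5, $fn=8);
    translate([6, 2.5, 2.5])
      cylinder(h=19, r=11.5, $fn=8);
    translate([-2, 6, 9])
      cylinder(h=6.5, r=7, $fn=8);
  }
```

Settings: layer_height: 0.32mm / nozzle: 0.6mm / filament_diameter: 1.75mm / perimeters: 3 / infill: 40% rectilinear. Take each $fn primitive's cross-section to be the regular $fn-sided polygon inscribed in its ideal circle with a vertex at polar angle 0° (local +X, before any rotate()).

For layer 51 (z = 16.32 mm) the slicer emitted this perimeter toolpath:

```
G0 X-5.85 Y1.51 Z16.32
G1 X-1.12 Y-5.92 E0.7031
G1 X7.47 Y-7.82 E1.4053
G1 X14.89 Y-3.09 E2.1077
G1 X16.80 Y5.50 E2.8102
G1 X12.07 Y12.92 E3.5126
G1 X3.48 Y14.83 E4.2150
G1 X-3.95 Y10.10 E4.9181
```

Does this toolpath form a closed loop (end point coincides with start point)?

no

Start point (G0): (-5.85, 1.51). End point (last G1): the path does not return to the start — open.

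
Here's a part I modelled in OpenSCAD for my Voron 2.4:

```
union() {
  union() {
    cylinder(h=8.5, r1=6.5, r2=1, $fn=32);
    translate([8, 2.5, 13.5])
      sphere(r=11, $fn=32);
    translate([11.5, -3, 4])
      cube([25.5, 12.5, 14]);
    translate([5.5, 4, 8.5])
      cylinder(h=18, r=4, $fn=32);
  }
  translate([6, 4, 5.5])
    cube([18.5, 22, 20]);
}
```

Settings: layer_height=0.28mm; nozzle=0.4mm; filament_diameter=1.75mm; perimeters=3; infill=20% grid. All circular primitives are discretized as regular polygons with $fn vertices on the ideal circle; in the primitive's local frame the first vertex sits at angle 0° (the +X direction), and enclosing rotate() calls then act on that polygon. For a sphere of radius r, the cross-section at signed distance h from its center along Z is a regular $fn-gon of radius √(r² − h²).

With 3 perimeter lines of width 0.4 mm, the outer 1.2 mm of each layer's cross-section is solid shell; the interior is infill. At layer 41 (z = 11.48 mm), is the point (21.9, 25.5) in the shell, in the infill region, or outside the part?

shell

At z = 11.48 mm: the cone is absent (z outside [0, 8.5]); the r=11 sphere at (8, 2.5) contributes a regular 32-gon of circumradius √(11²−2.02²) = 10.813; the cube at (11.5, -3) (footprint 25.5×12.5) is included at this height; the cylinder at (5.5, 4): section is a regular 32-gon, circumradius r=4; Combining (union): the regions partially overlap (shared area 132.52 mm²), so overlapping operands fuse into one piece — 1 connected region; the cube at (6, 4) (footprint 18.5×22) is included at this height; Taking the union: the regions partially overlap (shared area 130.68 mm²), so overlapping operands fuse into one piece — 1 connected region. Overall, the cross-section is a single solid region. The nearest boundary edge runs (6.00, 26.00)→(24.50, 26.00); distance from the point to it = 0.50 mm. The point is inside the cross-section, 0.50 mm from the nearest boundary — within the 1.2 mm shell band (3 × 0.4).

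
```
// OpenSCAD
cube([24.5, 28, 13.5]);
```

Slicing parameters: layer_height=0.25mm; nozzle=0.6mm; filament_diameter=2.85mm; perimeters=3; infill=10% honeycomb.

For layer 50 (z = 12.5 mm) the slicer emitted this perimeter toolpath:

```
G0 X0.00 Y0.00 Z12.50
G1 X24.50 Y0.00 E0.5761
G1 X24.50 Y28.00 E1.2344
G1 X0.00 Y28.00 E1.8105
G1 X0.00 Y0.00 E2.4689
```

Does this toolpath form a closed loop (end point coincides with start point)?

yes

Start point (G0): (0.00, 0.00). End point (last G1): the path returns to the start — closed.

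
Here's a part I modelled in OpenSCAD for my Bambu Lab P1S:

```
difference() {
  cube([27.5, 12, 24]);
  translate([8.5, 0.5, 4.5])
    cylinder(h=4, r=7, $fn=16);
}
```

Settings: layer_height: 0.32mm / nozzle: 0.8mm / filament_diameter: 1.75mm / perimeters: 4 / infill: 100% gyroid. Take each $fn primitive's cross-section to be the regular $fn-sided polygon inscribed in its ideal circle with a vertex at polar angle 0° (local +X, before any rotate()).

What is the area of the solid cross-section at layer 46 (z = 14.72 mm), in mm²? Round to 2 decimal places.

330.00 mm²

At z = 14.72 mm: the cube (footprint 27.5×12) is included at this height (area 330.00 mm²); the cylinder at (8.5, 0.5) is absent (z outside [4.5, 8.5]); Taking the first minus the rest: none of the subtracted shapes is present at this height, so the 27.5×12 cube is unchanged — area = 330.00 mm². Overall, the cross-section is a single solid region. Net area = 330.00 mm².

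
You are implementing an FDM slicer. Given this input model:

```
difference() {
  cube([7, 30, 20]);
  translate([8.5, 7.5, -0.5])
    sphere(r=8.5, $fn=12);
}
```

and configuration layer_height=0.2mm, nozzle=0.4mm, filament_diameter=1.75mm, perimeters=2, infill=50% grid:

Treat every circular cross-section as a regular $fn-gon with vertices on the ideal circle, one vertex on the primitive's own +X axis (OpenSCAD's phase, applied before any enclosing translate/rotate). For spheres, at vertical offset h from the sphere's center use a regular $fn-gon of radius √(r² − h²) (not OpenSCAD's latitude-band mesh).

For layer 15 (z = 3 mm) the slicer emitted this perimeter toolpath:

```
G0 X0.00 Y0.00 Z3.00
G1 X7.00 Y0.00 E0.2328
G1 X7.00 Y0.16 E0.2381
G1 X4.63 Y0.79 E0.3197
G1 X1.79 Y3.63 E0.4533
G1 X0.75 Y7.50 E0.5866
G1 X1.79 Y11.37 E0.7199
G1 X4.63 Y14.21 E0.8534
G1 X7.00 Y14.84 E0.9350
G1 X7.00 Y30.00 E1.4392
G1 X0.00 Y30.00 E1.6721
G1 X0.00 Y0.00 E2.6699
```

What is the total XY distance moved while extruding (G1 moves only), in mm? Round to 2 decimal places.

Sum the Euclidean lengths of each G1 segment: total = 80.27 mm.

80.27 mm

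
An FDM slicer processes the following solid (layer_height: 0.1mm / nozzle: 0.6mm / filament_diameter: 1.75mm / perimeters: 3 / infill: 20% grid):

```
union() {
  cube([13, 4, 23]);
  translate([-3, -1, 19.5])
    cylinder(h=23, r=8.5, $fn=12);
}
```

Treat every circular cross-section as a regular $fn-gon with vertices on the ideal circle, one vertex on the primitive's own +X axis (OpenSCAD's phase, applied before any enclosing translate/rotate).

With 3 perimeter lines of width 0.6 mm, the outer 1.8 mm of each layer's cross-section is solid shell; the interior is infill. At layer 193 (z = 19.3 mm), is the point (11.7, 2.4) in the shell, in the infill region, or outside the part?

shell

At z = 19.3 mm: the cube (footprint 13×4) is included at this height; the cylinder at (-3, -1) is not intersected at this z (z outside [19.5, 42.5]); Taking the union: only the 13×4 cube is present, so the union is just that shape — 1 connected region. Overall, the cross-section is a single solid region. The nearest boundary edge runs (13.00, 0.00)→(13.00, 4.00); distance from the point to it = 1.30 mm. The point is inside the cross-section, 1.30 mm from the nearest boundary — within the 1.8 mm shell band (3 × 0.6).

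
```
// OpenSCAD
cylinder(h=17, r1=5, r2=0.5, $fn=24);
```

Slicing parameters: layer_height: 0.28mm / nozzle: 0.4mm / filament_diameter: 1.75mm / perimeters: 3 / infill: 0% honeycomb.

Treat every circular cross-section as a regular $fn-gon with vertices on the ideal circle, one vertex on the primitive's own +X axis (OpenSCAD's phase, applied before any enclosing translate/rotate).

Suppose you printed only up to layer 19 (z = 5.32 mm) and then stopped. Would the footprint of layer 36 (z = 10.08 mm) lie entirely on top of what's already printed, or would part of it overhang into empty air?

Compare the two slices. At z = 5.32: the cone (r1=5→r2=0.5) has section circumradius 3.592 here — a regular 24-gon (area = (24/2)·3.592²·sin(360°/24) = 40.07 mm²). At z = 10.08: the cone (r1=5→r2=0.5) has section circumradius 2.332 here — a regular 24-gon (area = (24/2)·2.332²·sin(360°/24) = 16.89 mm²). Checking containment: the cross-section at z = 10.08 is a subset of the cross-section at z = 5.32.

entirely on top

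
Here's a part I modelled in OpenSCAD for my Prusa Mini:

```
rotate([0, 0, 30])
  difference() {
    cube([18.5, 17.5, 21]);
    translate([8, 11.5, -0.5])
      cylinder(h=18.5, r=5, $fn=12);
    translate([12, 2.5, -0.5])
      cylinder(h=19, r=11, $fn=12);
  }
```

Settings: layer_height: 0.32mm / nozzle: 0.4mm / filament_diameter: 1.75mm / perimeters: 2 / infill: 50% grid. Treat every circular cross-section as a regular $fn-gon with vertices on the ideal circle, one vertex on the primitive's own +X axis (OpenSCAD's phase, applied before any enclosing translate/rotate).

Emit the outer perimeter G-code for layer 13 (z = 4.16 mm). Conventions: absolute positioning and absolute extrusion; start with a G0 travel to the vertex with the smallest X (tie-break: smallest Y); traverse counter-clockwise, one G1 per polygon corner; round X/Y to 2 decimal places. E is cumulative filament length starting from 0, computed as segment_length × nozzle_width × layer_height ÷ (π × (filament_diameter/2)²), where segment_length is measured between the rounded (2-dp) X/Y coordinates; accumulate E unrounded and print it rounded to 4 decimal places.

At z = 4.16 mm: the cube (footprint 18.5×17.5) is included at this height; the cylinder at (8, 11.5): section is a regular 12-gon, circumradius r=5; the r=11 cylinder at (12, 2.5) contributes a regular 12-gon of circumradius 11; Taking the first minus the rest: starting from the 18.5×17.5 cube, the r=5 cylinder at (8, 11.5) lies wholly inside it (removes its full 75.00 mm² and its 31.06 mm outline becomes a hole wall); the r=11 cylinder at (12, 2.5) partially overlaps it — only the 156.60 mm² overlap (of its 363.00 mm²) is removed, clipping the outline — 1 connected region; (rotated 30° about Z; rotation is an isometry so areas/perimeters/island counts are preserved). The outline is a single polygon with 16 vertices. Extrusion per mm of travel: 0.4 × 0.32 / (π × 0.875²) = 0.053216. Accumulating E over each segment gives final E = 4.0806.

G0 X-8.75 Y15.16 Z4.16
G1 X0.00 Y0.00 E0.9315
G1 X1.45 Y0.83 E1.0204
G1 X-0.38 Y2.67 E1.1585
G1 X-1.86 Y8.17 E1.4616
G1 X-1.44 Y9.74 E1.5481
G1 X-3.15 Y11.46 E1.6772
G1 X-3.82 Y13.96 E1.8149
G1 X-3.15 Y16.46 E1.9526
G1 X-1.32 Y18.29 E2.0904
G1 X1.18 Y18.96 E2.2281
G1 X3.68 Y18.29 E2.3658
G1 X4.14 Y17.83 E2.4004
G1 X9.14 Y19.17 E2.6759
G1 X10.51 Y18.80 E2.7514
G1 X7.27 Y24.41 E3.0962
G1 X-8.75 Y15.16 E4.0806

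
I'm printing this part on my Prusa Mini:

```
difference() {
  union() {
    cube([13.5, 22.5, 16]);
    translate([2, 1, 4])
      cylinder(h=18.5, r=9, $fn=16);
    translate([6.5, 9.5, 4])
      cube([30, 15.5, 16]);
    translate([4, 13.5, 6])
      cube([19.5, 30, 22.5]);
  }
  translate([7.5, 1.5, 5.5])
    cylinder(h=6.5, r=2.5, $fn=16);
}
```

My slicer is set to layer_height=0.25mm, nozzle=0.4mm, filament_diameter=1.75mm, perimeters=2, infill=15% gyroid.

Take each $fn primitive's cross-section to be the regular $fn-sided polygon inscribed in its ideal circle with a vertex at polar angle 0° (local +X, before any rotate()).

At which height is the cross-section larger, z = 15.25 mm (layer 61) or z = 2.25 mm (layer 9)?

Layer 61 (z = 15.25): the cube is present — its section is the full 13.5×22.5 rectangle (area 303.75 mm²); the cylinder at (2, 1): section is a regular 16-gon, circumradius r=9 (area = (16/2)·9.000²·sin(360°/16) = 247.98 mm²); the 30×15.5 cube at (6.5, 9.5) contributes its full rectangle (area 465.00 mm²); the cube at (4, 13.5) is present — its section is the full 19.5×30 rectangle (area 585.00 mm²); Merging all regions: the regions partially overlap — summed areas 1601.73 mm² minus the doubly-counted overlap 399.50 mm² gives 1202.23 mm² — area = 1202.23 mm²; the cylinder at (7.5, 1.5) is not intersected at this z (z outside [5.5, 12]); Taking the first minus the rest: none of the subtracted shapes is present at this height, so that combined region is unchanged — area = 1202.23 mm². So its area = 1202.23 mm². Layer 9 (z = 2.25): the 13.5×22.5 cube contributes its full rectangle (area 303.75 mm²); the cylinder at (2, 1) is not intersected at this z (z outside [4, 22.5]); the cube at (6.5, 9.5) is absent (z outside [4, 20]); the cube at (4, 13.5) is not intersected at this z (z outside [6, 28.5]); Taking the union: only the 13.5×22.5 cube is present, so the union is just that shape — area = 303.75 mm²; the cylinder at (7.5, 1.5) does not reach this height (z outside [5.5, 12]); After the difference (first − rest): none of the subtracted shapes is present at this height, so the result so far is unchanged — area = 303.75 mm². So its area = 303.75 mm². Layer 61 is larger (1202.23 vs 303.75 mm²).

layer 61 (z = 15.25 mm)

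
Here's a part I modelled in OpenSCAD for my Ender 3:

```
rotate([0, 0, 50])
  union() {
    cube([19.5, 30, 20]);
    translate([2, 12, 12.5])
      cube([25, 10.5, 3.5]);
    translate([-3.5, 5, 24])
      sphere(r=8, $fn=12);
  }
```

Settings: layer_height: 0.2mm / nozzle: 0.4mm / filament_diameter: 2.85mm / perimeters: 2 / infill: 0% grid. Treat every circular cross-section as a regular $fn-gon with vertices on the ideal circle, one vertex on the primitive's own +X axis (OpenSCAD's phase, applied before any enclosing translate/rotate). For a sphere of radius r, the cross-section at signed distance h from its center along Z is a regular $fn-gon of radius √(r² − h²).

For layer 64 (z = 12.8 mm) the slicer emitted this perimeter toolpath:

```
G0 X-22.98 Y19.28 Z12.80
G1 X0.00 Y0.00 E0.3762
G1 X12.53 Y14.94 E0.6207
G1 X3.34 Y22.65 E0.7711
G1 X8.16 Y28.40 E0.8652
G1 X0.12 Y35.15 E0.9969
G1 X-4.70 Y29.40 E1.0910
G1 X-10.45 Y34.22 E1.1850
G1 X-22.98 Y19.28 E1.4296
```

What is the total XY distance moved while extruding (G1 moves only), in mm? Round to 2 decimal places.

Sum the Euclidean lengths of each G1 segment: total = 114.00 mm.

114.00 mm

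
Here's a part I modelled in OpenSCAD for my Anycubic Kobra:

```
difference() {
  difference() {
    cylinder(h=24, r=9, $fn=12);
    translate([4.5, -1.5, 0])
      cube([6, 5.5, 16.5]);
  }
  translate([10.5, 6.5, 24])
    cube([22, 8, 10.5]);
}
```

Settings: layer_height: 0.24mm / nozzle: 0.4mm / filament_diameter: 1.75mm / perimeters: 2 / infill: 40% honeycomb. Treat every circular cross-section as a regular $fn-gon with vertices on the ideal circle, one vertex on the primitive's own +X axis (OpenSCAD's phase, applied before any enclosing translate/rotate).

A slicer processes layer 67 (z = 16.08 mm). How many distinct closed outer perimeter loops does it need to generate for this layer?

1

At z = 16.08 mm: the cylinder: section is a regular 12-gon, circumradius r=9; the 6×5.5 cube at (4.5, -1.5) contributes its full rectangle; Subtracting the remaining from the first: starting from the r=9 cylinder, the 6×5.5 cube at (4.5, -1.5) partially overlaps it — only the 22.30 mm² overlap (of its 33.00 mm²) is removed, clipping the outline — 1 connected region; the cube at (10.5, 6.5) is not intersected at this z (z outside [24, 34.5]); Subtracting the remaining from the first: none of the subtracted shapes is present at this height, so that combined region is unchanged — 1 connected region. The result has 1 disconnected region.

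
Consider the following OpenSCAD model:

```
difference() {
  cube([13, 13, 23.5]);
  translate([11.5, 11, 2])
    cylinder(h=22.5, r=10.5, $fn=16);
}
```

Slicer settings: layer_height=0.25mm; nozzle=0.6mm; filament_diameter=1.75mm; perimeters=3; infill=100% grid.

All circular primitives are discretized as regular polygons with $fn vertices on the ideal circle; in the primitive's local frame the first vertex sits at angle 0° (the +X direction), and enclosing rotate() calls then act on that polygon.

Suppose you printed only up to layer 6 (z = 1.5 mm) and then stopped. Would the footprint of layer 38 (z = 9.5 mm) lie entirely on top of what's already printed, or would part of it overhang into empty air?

entirely on top

Compare the two slices. At z = 1.5: the cube (footprint 13×13) is included at this height (area 169.00 mm²); the cylinder at (11.5, 11) is not intersected at this z (z outside [2, 24.5]); Subtracting the remaining from the first: none of the subtracted shapes is present at this height, so the 13×13 cube is unchanged — area = 169.00 mm². At z = 9.5: the cube is present — its section is the full 13×13 rectangle (area 169.00 mm²); the cylinder at (11.5, 11): section is a regular 16-gon, circumradius r=10.5 (area = (16/2)·10.500²·sin(360°/16) = 337.53 mm²); After the difference (first − rest): starting from the 13×13 cube (169.00 mm²), the r=10.5 cylinder at (11.5, 11) partially overlaps it — only the 123.51 mm² overlap (of its 337.53 mm²) is removed, clipping the outline — area = 45.49 mm². Checking containment: the cross-section at z = 9.5 is a subset of the cross-section at z = 1.5.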